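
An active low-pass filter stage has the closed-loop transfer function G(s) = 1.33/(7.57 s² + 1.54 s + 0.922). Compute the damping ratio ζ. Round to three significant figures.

ζ ≈ 0.291

Dividing through by 7.57: denominator becomes s² + 0.2034 s + 0.1218.
So ω_n = √0.1218 = 0.349 rad/s and ζ = 0.2034/(2·0.349) = 0.291.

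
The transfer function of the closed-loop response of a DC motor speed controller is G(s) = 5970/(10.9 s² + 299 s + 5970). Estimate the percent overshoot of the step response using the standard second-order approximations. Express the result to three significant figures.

Dividing through by 10.9: denominator becomes s² + 27.43 s + 547.7.
So ω_n = √547.7 = 23.4 rad/s and ζ = 27.43/(2·23.4) = 0.586.
%OS = 100·exp(−πζ/√(1−ζ²)) = 10.3%.

%OS ≈ 10.3%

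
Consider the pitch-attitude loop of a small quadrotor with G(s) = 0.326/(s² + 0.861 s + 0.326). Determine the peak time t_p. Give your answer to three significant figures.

t_p ≈ 8.38 s

Matching coefficients with s² + 2ζω_n s + ω_n² gives ω_n² = 0.326 ⇒ ω_n = 0.571 rad/s, and ζ = 0.861/(2ω_n) = 0.754.
ω_d = ω_n√(1−ζ²) = 0.375 rad/s. Then t_p = π/ω_d = 8.38 s.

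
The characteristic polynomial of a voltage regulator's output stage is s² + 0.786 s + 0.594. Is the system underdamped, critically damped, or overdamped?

underdamped

a² − 4b = 0.786² − 4·0.594 < 0 (complex roots); the system is underdamped.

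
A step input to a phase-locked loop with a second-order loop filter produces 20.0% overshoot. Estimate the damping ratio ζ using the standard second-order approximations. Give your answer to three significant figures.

ζ ≈ 0.456

From %OS = 100·exp(−πζ/√(1−ζ²)), invert to get ζ = −ln(OS)/√(π² + ln²(OS)) with OS = 0.200.
−ln 0.200 = 1.609, so ζ = 1.609/√(π² + 2.590) = 0.456.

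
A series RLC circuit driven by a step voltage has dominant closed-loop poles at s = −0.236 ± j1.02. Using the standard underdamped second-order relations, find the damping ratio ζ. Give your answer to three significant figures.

|pole| = ω_n = √(0.236² + 1.02²) = 1.05 rad/s; ζ = cos θ = σ/ω_n = 0.225.

ζ ≈ 0.225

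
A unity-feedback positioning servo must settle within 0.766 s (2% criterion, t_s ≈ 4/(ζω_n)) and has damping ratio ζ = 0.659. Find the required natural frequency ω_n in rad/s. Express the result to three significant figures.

ω_n ≈ 7.92 rad/s

Rearranging t_s ≈ 4/(ζω_n) gives ω_n = 4/(ζ·t_s) = 4/(0.659 × 0.766) = 7.92 rad/s.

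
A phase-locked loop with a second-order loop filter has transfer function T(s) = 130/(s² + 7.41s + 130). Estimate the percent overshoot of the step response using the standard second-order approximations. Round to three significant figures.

%OS ≈ 34.0%

ω_n = √130 = 11.4 rad/s; ζ = 7.41/(2·11.4) = 0.325.
%OS = 100·exp(−πζ/√(1−ζ²)) = 34.0%.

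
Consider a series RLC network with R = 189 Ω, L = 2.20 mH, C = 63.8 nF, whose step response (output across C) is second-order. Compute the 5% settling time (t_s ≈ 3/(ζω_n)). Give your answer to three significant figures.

t_s ≈ 0.0000698 s

For a series RLC circuit (capacitor voltage as output), ω_n = 1/√(LC) = 1/√(2.20 mH · 63.8 nF) = 84400 rad/s.
ζ = (R/2)·√(C/L) = (189/2)·√(63.8 nF/2.20 mH) = 0.509.
t_s ≈ 3/(ζω_n) = 0.0000698 s.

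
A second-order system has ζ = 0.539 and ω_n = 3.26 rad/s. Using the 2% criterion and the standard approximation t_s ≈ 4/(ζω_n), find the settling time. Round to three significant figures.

t_s ≈ 4/(ζω_n) = 4/(0.539 × 3.26) = 2.28 s.

t_s ≈ 2.28 s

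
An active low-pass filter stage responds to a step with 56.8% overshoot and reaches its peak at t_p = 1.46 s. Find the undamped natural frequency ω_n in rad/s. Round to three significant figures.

ζ from %OS: ζ = |ln 0.568|/√(π²+ln²0.568) = 0.177.
t_p = π/ω_d ⇒ ω_d = 2.15 rad/s; then ω_n = ω_d/√(1−ζ²) = 2.19 rad/s.

ω_n ≈ 2.19 rad/s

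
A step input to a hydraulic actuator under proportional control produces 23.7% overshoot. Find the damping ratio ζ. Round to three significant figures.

ζ ≈ 0.417

ζ = −ln(OS)/√(π² + (ln OS)²). With OS = 0.237, ln OS = −1.440 and ζ = 1.440/3.456 = 0.417.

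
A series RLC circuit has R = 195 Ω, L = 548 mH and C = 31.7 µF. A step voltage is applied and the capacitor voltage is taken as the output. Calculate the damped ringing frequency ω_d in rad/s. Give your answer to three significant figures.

ω_d ≈ 161 rad/s

For a series RLC circuit (capacitor voltage as output), ω_n = 1/√(LC) = 1/√(548 mH · 31.7 µF) = 240 rad/s.
ζ = (R/2)·√(C/L) = (195/2)·√(31.7 µF/548 mH) = 0.742.
ω_d = 240·√(1 − 0.742²) = 161 rad/s.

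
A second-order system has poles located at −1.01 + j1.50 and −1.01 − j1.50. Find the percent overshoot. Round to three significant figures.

%OS ≈ 12.1%

The poles are at −σ ± jω_d with σ = 1.01 and ω_d = 1.50, so ω_n = √(σ²+ω_d²) = 1.81 rad/s and ζ = σ/ω_n = 0.559.
%OS = 100·exp(−πζ/√(1−ζ²)) = 12.1%.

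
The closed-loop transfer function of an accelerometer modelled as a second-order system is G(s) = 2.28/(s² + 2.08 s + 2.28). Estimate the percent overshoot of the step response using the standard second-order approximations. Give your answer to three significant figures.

%OS ≈ 5.06%

ω_n = √2.28 = 1.51 rad/s; ζ = 2.08/(2·1.51) = 0.689.
%OS = 100·exp(−πζ/√(1−ζ²)) = 5.06%.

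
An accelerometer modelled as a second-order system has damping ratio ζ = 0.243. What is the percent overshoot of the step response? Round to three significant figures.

For an underdamped second-order system, %OS = 100·exp(−πζ/√(1−ζ²)).
πζ/√(1−ζ²) = π·0.243/√(1−0.0590) = 0.7870, so %OS = 100·e^(−0.7870) = 45.5%.

%OS ≈ 45.5%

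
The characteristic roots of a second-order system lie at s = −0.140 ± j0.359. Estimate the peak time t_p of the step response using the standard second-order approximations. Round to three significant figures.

t_p = π/ω_d with ω_d = 0.359 (the imaginary part), so t_p = 8.75 s.

t_p ≈ 8.75 s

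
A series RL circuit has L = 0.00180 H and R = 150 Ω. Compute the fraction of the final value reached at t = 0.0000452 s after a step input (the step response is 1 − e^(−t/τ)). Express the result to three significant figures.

τ = L/R = 0.00180/150 = 0.0000120 s.
y(t)/y_∞ = 1 − e^(−t/τ) = 1 − e^(−0.0000452/0.0000120) = 1 − e^(−3.77) = 0.977.

y/y_∞ ≈ 0.977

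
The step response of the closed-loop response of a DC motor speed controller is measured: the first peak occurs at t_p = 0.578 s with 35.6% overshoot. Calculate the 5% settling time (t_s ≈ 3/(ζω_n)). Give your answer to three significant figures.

t_s ≈ 1.68 s

The overshoot fixes ζ = −ln(OS)/√(π²+ln²(OS)) = 0.312.
From t_p = π/ω_d, ω_d = π/0.578 = 5.44 rad/s, so ω_n = ω_d/√(1−ζ²) = 5.72 rad/s.
t_s ≈ 3/(ζω_n) = 3/(0.312·5.72) = 1.68 s.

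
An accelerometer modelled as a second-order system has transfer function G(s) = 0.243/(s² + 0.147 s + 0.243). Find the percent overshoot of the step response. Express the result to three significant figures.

ω_n = √0.243 = 0.493 rad/s; ζ = 0.147/(2·0.493) = 0.149.
Overshoot: exp(−π·0.149/√(1−0.149²)) = 0.623, i.e. 62.3%.

%OS ≈ 62.3%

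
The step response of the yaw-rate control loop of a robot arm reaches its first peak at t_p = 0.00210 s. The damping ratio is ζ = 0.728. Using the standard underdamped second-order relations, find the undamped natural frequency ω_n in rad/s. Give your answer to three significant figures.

ω_n ≈ 2180 rad/s

Peak time t_p = π/ω_d, so ω_d = π/t_p = π/0.00210 = 1500 rad/s.
ω_n = ω_d/√(1−ζ²) = 1500/√0.470 = 2180 rad/s.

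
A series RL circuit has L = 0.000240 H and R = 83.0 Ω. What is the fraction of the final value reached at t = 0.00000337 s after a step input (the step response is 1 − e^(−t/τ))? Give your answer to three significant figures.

τ = L/R = 0.000240/83.0 = 0.00000289 s.
y(t)/y_∞ = 1 − e^(−t/τ) = 1 − e^(−0.00000337/0.00000289) = 1 − e^(−1.17) = 0.688.

y/y_∞ ≈ 0.688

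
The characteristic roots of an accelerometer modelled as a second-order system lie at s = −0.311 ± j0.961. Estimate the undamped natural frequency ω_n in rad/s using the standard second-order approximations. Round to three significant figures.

ω_n ≈ 1.01 rad/s

The poles are at −σ ± jω_d with σ = 0.311 and ω_d = 0.961, so ω_n = √(σ²+ω_d²) = 1.01 rad/s and ζ = σ/ω_n = 0.308.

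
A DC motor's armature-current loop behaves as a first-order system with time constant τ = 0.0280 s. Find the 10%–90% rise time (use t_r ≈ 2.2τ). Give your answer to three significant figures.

t_r ≈ 2.2τ = 0.0616 s.

t_r ≈ 0.0616 s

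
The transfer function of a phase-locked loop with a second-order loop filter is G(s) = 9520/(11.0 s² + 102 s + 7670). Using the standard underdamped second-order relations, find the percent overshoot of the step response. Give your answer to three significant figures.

%OS ≈ 57.1%

Dividing through by 11.0: denominator becomes s² + 9.273 s + 697.3.
So ω_n = √697.3 = 26.4 rad/s and ζ = 9.273/(2·26.4) = 0.176.
Overshoot: exp(−π·0.176/√(1−0.176²)) = 0.571, i.e. 57.1%.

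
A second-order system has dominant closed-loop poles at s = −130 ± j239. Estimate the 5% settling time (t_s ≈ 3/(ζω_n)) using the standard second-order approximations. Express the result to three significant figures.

For poles at −σ ± jω_d, ζω_n = σ = 130, so t_s ≈ 3/σ = 0.0231 s.

t_s ≈ 0.0231 s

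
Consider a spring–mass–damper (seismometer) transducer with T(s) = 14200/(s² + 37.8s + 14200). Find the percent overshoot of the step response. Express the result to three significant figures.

Comparing the denominator to s² + 2ζω_n s + ω_n²: ω_n = √14200 = 119 rad/s, and 2ζω_n = 37.8 so ζ = 37.8/(2·119) = 0.159.
%OS = 100·exp(−πζ/√(1−ζ²)) = 60.4%.

%OS ≈ 60.4%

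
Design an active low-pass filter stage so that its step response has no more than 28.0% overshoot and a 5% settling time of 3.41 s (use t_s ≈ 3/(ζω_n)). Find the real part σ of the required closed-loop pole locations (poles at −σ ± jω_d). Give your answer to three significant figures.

The settling-time spec alone fixes σ = ζω_n = 3/t_s = 3/3.41 = 0.880.
(Overshoot then fixes ζ = 0.376 and hence ω_d = σ·√(1−ζ²)/ζ = 2.17 rad/s.)

σ ≈ 0.880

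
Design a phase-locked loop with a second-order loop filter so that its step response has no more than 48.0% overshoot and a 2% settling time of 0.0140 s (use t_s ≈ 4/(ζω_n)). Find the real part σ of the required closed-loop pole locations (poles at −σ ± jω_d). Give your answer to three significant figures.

σ ≈ 286

The settling-time spec alone fixes σ = ζω_n = 4/t_s = 4/0.0140 = 286.
(Overshoot then fixes ζ = 0.228 and hence ω_d = σ·√(1−ζ²)/ζ = 1220 rad/s.)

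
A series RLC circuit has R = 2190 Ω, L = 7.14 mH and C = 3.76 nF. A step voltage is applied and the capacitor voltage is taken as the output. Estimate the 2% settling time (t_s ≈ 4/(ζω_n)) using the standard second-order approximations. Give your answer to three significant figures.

t_s ≈ 0.0000261 s

For a series RLC circuit (capacitor voltage as output), ω_n = 1/√(LC) = 1/√(7.14 mH · 3.76 nF) = 193000 rad/s.
ζ = (R/2)·√(C/L) = (2190/2)·√(3.76 nF/7.14 mH) = 0.795.
t_s ≈ 4/(ζω_n) = 0.0000261 s.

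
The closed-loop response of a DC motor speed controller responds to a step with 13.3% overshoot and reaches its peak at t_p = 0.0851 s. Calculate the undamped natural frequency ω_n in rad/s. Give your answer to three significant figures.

ζ from %OS: ζ = |ln 0.133|/√(π²+ln²0.133) = 0.540.
From t_p = π/ω_d, ω_d = π/0.0851 = 36.9 rad/s, so ω_n = ω_d/√(1−ζ²) = 43.9 rad/s.

ω_n ≈ 43.9 rad/s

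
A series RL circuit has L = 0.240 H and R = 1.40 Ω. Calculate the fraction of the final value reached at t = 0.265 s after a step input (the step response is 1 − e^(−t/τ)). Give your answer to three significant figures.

τ = L/R = 0.240/1.40 = 0.171 s.
y(t)/y_∞ = 1 − e^(−t/τ) = 1 − e^(−0.265/0.171) = 1 − e^(−1.55) = 0.787.

y/y_∞ ≈ 0.787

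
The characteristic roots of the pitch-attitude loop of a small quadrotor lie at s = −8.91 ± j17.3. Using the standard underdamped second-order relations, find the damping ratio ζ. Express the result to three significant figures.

The poles are at −σ ± jω_d with σ = 8.91 and ω_d = 17.3, so ω_n = √(σ²+ω_d²) = 19.5 rad/s and ζ = σ/ω_n = 0.458.

ζ ≈ 0.458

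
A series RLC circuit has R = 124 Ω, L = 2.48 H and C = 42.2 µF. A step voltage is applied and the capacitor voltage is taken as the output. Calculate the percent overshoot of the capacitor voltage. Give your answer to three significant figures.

%OS ≈ 43.6%

For a series RLC circuit (capacitor voltage as output), ω_n = 1/√(LC) = 1/√(2.48 H · 42.2 µF) = 97.8 rad/s.
ζ = (R/2)·√(C/L) = (124/2)·√(42.2 µF/2.48 H) = 0.256.
%OS = 100 e^{−πζ/√(1−ζ²)} with ζ = 0.256 gives 43.6%.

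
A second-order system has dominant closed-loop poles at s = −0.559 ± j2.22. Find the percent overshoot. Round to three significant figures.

|pole| = ω_n = √(0.559² + 2.22²) = 2.29 rad/s; ζ = cos θ = σ/ω_n = 0.244.
Overshoot: exp(−π·0.244/√(1−0.244²)) = 0.453, i.e. 45.3%.

%OS ≈ 45.3%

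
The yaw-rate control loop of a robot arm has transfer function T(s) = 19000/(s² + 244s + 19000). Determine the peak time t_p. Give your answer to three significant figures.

Comparing the denominator to s² + 2ζω_n s + ω_n²: ω_n = √19000 = 138 rad/s, and 2ζω_n = 244 so ζ = 244/(2·138) = 0.885.
ω_d = ω_n√(1−ζ²) = 64.2 rad/s. Then t_p = π/ω_d = 0.0490 s.

t_p ≈ 0.0490 s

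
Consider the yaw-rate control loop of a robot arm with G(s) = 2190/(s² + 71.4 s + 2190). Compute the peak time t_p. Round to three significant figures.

ω_n = √2190 = 46.8 rad/s; ζ = 71.4/(2·46.8) = 0.763.
The damped frequency ω_d = ω_n√(1−ζ²) = 30.3 rad/s. Then t_p = π/ω_d = 0.104 s.

t_p ≈ 0.104 s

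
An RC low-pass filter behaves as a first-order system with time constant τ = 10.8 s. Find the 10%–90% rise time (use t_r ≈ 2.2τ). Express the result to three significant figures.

t_r ≈ 2.2τ = 23.8 s.

t_r ≈ 23.8 s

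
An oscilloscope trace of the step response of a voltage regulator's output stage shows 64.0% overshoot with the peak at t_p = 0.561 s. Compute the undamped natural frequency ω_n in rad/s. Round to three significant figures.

From the overshoot, ζ = −ln(OS)/√(π²+ln²(OS)) = 0.141.
From t_p = π/ω_d, ω_d = π/0.561 = 5.60 rad/s, so ω_n = ω_d/√(1−ζ²) = 5.66 rad/s.

ω_n ≈ 5.66 rad/s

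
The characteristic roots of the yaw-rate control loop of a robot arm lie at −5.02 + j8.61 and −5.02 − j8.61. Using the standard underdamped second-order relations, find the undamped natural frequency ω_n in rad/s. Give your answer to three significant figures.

ω_n ≈ 9.97 rad/s

With σ = 5.02, ω_d = 8.61: ω_n = √(σ²+ω_d²) = 9.97 rad/s, ζ = σ/ω_n = 0.504.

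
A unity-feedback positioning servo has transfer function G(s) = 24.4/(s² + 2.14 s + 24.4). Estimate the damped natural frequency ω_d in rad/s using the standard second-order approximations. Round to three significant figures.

Comparing the denominator to s² + 2ζω_n s + ω_n²: ω_n = √24.4 = 4.94 rad/s, and 2ζω_n = 2.14 so ζ = 2.14/(2·4.94) = 0.217.
The damped frequency ω_d = ω_n√(1−ζ²) = 4.82 rad/s.

ω_d ≈ 4.82 rad/s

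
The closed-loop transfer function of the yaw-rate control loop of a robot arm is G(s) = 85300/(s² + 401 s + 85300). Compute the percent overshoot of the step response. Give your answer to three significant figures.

Matching coefficients with s² + 2ζω_n s + ω_n² gives ω_n² = 85300 ⇒ ω_n = 292 rad/s, and ζ = 401/(2ω_n) = 0.686.
%OS = 100 e^{−πζ/√(1−ζ²)} with ζ = 0.686 gives 5.15%.

%OS ≈ 5.15%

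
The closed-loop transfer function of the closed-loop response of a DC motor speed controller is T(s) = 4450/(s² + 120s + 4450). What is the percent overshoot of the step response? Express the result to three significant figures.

Comparing the denominator to s² + 2ζω_n s + ω_n²: ω_n = √4450 = 66.7 rad/s, and 2ζω_n = 120 so ζ = 120/(2·66.7) = 0.899.
%OS = 100·exp(−πζ/√(1−ζ²)) = 0.156%.

%OS ≈ 0.156%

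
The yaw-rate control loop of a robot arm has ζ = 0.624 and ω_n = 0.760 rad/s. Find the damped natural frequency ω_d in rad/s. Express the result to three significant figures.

ω_d = ω_n√(1−ζ²) = 0.760·√0.611 = 0.594 rad/s.

ω_d ≈ 0.594 rad/s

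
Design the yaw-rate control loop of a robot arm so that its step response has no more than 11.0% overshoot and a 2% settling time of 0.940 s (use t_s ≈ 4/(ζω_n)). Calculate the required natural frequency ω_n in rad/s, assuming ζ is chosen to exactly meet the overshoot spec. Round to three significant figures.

ζ = −ln(OS)/√(π² + (ln OS)²). With OS = 0.110, ln OS = −2.207 and ζ = 2.207/3.839 = 0.575.
From t_s ≈ 4/(ζω_n): ω_n = 4/(ζ·t_s) = 4/(0.575·0.940) = 7.40 rad/s.

ω_n ≈ 7.40 rad/s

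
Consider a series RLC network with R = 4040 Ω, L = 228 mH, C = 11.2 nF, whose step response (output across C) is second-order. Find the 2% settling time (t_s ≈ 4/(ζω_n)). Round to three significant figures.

t_s ≈ 0.000451 s

For a series RLC circuit (capacitor voltage as output), ω_n = 1/√(LC) = 1/√(228 mH · 11.2 nF) = 19800 rad/s.
ζ = (R/2)·√(C/L) = (4040/2)·√(11.2 nF/228 mH) = 0.448.
t_s ≈ 4/(ζω_n) = 0.000451 s.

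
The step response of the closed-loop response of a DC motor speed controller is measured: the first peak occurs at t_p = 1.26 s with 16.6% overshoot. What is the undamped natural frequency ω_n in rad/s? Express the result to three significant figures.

ω_n ≈ 2.87 rad/s

From the overshoot, ζ = −ln(OS)/√(π²+ln²(OS)) = 0.496.
From t_p = π/ω_d, ω_d = π/1.26 = 2.49 rad/s, so ω_n = ω_d/√(1−ζ²) = 2.87 rad/s.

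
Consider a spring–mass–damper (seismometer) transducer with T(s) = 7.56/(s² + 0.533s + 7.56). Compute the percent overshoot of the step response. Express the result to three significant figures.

Comparing the denominator to s² + 2ζω_n s + ω_n²: ω_n = √7.56 = 2.75 rad/s, and 2ζω_n = 0.533 so ζ = 0.533/(2·2.75) = 0.0969.
Overshoot: exp(−π·0.0969/√(1−0.0969²)) = 0.736, i.e. 73.6%.

%OS ≈ 73.6%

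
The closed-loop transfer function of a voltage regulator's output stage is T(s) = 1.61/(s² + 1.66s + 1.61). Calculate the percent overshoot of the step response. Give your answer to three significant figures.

%OS ≈ 6.61%

Comparing the denominator to s² + 2ζω_n s + ω_n²: ω_n = √1.61 = 1.27 rad/s, and 2ζω_n = 1.66 so ζ = 1.66/(2·1.27) = 0.654.
%OS = 100·exp(−πζ/√(1−ζ²)) = 6.61%.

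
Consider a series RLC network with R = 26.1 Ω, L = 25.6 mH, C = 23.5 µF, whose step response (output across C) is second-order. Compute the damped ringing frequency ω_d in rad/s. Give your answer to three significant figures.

ω_d ≈ 1180 rad/s

For a series RLC circuit (capacitor voltage as output), ω_n = 1/√(LC) = 1/√(25.6 mH · 23.5 µF) = 1290 rad/s.
ζ = (R/2)·√(C/L) = (26.1/2)·√(23.5 µF/25.6 mH) = 0.395.
ω_d = ω_n√(1−ζ²) = 1180 rad/s.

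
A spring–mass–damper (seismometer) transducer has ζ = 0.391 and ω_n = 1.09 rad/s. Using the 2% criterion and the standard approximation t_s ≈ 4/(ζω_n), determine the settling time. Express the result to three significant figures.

t_s ≈ 4/(ζω_n) = 4/(0.391 × 1.09) = 9.39 s.

t_s ≈ 9.39 s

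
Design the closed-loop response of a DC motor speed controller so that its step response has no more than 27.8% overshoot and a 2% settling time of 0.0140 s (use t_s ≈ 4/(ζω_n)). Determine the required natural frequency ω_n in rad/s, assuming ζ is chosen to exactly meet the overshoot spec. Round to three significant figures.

ω_n ≈ 757 rad/s

ζ = −ln(OS)/√(π² + (ln OS)²). With OS = 0.278, ln OS = −1.280 and ζ = 1.280/3.392 = 0.377.
From t_s ≈ 4/(ζω_n): ω_n = 4/(ζ·t_s) = 4/(0.377·0.0140) = 757 rad/s.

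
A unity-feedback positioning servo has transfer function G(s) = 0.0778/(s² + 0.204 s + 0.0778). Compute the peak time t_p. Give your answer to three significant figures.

ω_n = √0.0778 = 0.279 rad/s; ζ = 0.204/(2·0.279) = 0.366.
The damped frequency ω_d = ω_n√(1−ζ²) = 0.260 rad/s. Then t_p = π/ω_d = 12.1 s.

t_p ≈ 12.1 s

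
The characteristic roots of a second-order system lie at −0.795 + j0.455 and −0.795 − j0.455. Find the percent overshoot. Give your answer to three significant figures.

With σ = 0.795, ω_d = 0.455: ω_n = √(σ²+ω_d²) = 0.916 rad/s, ζ = σ/ω_n = 0.868.
%OS = 100·exp(−πζ/√(1−ζ²)) = 0.413%.

%OS ≈ 0.413%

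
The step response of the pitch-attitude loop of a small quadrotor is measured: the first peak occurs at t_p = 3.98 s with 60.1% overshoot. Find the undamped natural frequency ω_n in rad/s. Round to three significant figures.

From the overshoot, ζ = −ln(OS)/√(π²+ln²(OS)) = 0.160.
From t_p = π/ω_d, ω_d = π/3.98 = 0.789 rad/s, so ω_n = ω_d/√(1−ζ²) = 0.800 rad/s.

ω_n ≈ 0.800 rad/s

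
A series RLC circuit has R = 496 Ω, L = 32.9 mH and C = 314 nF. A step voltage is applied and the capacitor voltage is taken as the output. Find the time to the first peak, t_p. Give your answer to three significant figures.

t_p ≈ 0.000497 s

For a series RLC circuit (capacitor voltage as output), ω_n = 1/√(LC) = 1/√(32.9 mH · 314 nF) = 9840 rad/s.
ζ = (R/2)·√(C/L) = (496/2)·√(314 nF/32.9 mH) = 0.766.
The damped frequency ω_d = ω_n√(1−ζ²) = 6320 rad/s. t_p = π/ω_d = 0.000497 s.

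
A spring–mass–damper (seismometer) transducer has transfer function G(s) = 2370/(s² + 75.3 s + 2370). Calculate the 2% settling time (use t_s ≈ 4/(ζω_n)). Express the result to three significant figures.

t_s ≈ 0.106 s

Comparing the denominator to s² + 2ζω_n s + ω_n²: ω_n = √2370 = 48.7 rad/s, and 2ζω_n = 75.3 so ζ = 75.3/(2·48.7) = 0.773.
t_s ≈ 4/(ζω_n) = 4/(0.773·48.7) = 0.106 s.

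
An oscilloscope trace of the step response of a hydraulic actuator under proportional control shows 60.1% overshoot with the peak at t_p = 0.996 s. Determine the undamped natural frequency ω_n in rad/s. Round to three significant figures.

The overshoot fixes ζ = −ln(OS)/√(π²+ln²(OS)) = 0.160.
From t_p = π/ω_d, ω_d = π/0.996 = 3.15 rad/s, so ω_n = ω_d/√(1−ζ²) = 3.20 rad/s.

ω_n ≈ 3.20 rad/s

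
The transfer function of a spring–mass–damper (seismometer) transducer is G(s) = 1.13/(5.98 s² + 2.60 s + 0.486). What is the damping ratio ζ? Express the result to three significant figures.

Dividing through by 5.98: denominator becomes s² + 0.4348 s + 0.08127.
So ω_n = √0.08127 = 0.285 rad/s and ζ = 0.4348/(2·0.285) = 0.763.

ζ ≈ 0.763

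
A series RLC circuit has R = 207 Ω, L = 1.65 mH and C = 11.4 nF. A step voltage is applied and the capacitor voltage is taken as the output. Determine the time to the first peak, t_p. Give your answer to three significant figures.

For a series RLC circuit (capacitor voltage as output), ω_n = 1/√(LC) = 1/√(1.65 mH · 11.4 nF) = 231000 rad/s.
ζ = (R/2)·√(C/L) = (207/2)·√(11.4 nF/1.65 mH) = 0.272.
ω_d = ω_n√(1−ζ²) = 222000 rad/s. t_p = π/ω_d = 0.0000142 s.

t_p ≈ 0.0000142 s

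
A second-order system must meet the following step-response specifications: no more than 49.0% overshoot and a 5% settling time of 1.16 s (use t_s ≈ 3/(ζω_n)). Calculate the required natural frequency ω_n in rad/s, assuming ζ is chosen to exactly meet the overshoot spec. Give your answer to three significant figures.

Inverting the overshoot relation: ζ = |ln 0.490|/√(π² + ln²0.490) = 0.221.
Then ω_n = 3/(ζ t_s) = 3/(0.221 × 1.16) = 11.7 rad/s.

ω_n ≈ 11.7 rad/s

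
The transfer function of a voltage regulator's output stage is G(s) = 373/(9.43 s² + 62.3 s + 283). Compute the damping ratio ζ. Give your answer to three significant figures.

Dividing through by 9.43: denominator becomes s² + 6.607 s + 30.01.
So ω_n = √30.01 = 5.48 rad/s and ζ = 6.607/(2·5.48) = 0.603.

ζ ≈ 0.603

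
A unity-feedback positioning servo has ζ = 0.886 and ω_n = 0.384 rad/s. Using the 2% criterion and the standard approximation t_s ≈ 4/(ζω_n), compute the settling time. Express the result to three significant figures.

t_s ≈ 11.8 s

t_s ≈ 4/(ζω_n) = 4/(0.886 × 0.384) = 11.8 s.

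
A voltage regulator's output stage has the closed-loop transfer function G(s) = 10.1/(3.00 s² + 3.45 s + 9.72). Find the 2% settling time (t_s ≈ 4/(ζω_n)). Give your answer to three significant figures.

Dividing through by 3.00: denominator becomes s² + 1.150 s + 3.240.
So ω_n = √3.240 = 1.80 rad/s and ζ = 1.150/(2·1.80) = 0.319.
t_s ≈ 4/(ζω_n) = 6.96 s.

t_s ≈ 6.96 s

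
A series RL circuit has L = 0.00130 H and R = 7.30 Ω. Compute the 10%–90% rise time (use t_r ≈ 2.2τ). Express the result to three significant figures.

τ = L/R = 0.00130/7.30 = 0.000178 s.
t_r ≈ 2.2τ = 0.000392 s.

t_r ≈ 0.000392 s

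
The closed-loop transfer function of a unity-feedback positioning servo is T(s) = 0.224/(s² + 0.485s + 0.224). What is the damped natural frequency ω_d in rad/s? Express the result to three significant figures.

Matching coefficients with s² + 2ζω_n s + ω_n² gives ω_n² = 0.224 ⇒ ω_n = 0.473 rad/s, and ζ = 0.485/(2ω_n) = 0.512.
ω_d = 0.473·√(1 − 0.512²) = 0.406 rad/s.

ω_d ≈ 0.406 rad/s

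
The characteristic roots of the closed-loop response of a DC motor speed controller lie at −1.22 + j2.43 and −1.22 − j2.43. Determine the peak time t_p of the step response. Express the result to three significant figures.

t_p ≈ 1.29 s

t_p = π/ω_d with ω_d = 2.43 (the imaginary part), so t_p = 1.29 s.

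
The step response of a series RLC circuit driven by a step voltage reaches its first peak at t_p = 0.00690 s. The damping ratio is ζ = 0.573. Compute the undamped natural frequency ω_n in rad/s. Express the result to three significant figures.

ω_n ≈ 556 rad/s

Peak time t_p = π/ω_d, so ω_d = π/t_p = π/0.00690 = 455 rad/s.
ω_n = ω_d/√(1−ζ²) = 455/√0.672 = 556 rad/s.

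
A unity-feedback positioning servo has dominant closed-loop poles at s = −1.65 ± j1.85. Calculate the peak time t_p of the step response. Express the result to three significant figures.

t_p ≈ 1.70 s

t_p = π/ω_d with ω_d = 1.85 (the imaginary part), so t_p = 1.70 s.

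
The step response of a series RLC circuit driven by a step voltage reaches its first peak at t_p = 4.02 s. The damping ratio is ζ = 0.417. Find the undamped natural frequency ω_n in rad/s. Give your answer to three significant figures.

Peak time t_p = π/ω_d, so ω_d = π/t_p = π/4.02 = 0.781 rad/s.
ω_n = ω_d/√(1−ζ²) = 0.781/√0.826 = 0.860 rad/s.

ω_n ≈ 0.860 rad/s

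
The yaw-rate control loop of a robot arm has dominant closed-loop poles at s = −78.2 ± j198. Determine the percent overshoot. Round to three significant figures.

%OS ≈ 28.9%

|pole| = ω_n = √(78.2² + 198²) = 213 rad/s; ζ = cos θ = σ/ω_n = 0.367.
%OS = 100·exp(−πζ/√(1−ζ²)) = 28.9%.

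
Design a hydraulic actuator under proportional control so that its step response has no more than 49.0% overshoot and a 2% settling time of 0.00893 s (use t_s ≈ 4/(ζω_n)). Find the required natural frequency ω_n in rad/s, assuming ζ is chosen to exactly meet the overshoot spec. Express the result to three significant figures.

ω_n ≈ 2020 rad/s

Inverting the overshoot relation: ζ = |ln 0.490|/√(π² + ln²0.490) = 0.221.
From t_s ≈ 4/(ζω_n): ω_n = 4/(ζ·t_s) = 4/(0.221·0.00893) = 2020 rad/s.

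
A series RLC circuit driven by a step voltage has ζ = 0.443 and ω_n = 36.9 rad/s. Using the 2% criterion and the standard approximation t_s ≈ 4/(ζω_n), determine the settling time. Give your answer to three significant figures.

t_s ≈ 4/(ζω_n) = 4/(0.443 × 36.9) = 0.245 s.

t_s ≈ 0.245 s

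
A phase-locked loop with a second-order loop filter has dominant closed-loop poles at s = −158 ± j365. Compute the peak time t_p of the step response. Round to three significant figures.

t_p = π/ω_d with ω_d = 365 (the imaginary part), so t_p = 0.00861 s.

t_p ≈ 0.00861 s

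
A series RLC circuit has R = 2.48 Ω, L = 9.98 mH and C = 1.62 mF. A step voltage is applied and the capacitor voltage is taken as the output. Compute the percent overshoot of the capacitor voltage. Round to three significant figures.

For a series RLC circuit (capacitor voltage as output), ω_n = 1/√(LC) = 1/√(9.98 mH · 1.62 mF) = 249 rad/s.
ζ = (R/2)·√(C/L) = (2.48/2)·√(1.62 mF/9.98 mH) = 0.500.
%OS = 100 e^{−πζ/√(1−ζ²)} with ζ = 0.500 gives 16.3%.

%OS ≈ 16.3%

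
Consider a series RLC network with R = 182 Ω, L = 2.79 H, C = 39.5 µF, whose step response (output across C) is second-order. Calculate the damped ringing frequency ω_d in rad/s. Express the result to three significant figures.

For a series RLC circuit (capacitor voltage as output), ω_n = 1/√(LC) = 1/√(2.79 H · 39.5 µF) = 95.3 rad/s.
ζ = (R/2)·√(C/L) = (182/2)·√(39.5 µF/2.79 H) = 0.342.
The damped frequency ω_d = ω_n√(1−ζ²) = 89.5 rad/s.

ω_d ≈ 89.5 rad/s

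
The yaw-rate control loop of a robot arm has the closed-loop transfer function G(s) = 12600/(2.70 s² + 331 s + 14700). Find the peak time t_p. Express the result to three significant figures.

t_p ≈ 0.0765 s

Dividing through by 2.70: denominator becomes s² + 122.6 s + 5444.
So ω_n = √5444 = 73.8 rad/s and ζ = 122.6/(2·73.8) = 0.831.
ω_d = ω_n√(1−ζ²) = 41.1 rad/s. t_p = π/ω_d = 0.0765 s.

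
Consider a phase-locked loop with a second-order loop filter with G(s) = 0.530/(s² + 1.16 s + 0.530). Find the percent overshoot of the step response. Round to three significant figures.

Comparing the denominator to s² + 2ζω_n s + ω_n²: ω_n = √0.530 = 0.728 rad/s, and 2ζω_n = 1.16 so ζ = 1.16/(2·0.728) = 0.797.
%OS = 100 e^{−πζ/√(1−ζ²)} with ζ = 0.797 gives 1.59%.

%OS ≈ 1.59%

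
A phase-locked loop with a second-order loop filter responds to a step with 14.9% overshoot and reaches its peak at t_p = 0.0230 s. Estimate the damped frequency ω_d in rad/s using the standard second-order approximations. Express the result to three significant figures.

ω_d ≈ 137 rad/s

t_p = π/ω_d, so ω_d = π/0.0230 = 137 rad/s.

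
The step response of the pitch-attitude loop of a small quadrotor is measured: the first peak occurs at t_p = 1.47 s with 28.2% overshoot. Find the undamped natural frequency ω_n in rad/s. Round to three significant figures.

ζ from %OS: ζ = |ln 0.282|/√(π²+ln²0.282) = 0.374.
t_p = π/ω_d ⇒ ω_d = 2.14 rad/s; then ω_n = ω_d/√(1−ζ²) = 2.30 rad/s.

ω_n ≈ 2.30 rad/s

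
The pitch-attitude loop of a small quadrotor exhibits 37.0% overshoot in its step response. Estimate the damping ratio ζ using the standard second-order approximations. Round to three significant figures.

From %OS = 100·exp(−πζ/√(1−ζ²)), invert to get ζ = −ln(OS)/√(π² + ln²(OS)) with OS = 0.370.
−ln 0.370 = 0.9943, so ζ = 0.9943/√(π² + 0.9885) = 0.302.

ζ ≈ 0.302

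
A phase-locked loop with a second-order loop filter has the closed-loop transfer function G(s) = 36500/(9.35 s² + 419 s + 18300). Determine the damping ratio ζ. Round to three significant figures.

ζ ≈ 0.506

Dividing through by 9.35: denominator becomes s² + 44.81 s + 1957.
So ω_n = √1957 = 44.2 rad/s and ζ = 44.81/(2·44.2) = 0.506.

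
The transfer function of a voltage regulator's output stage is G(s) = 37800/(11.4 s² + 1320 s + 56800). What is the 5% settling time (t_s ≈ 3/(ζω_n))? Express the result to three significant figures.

t_s ≈ 0.0518 s

Dividing through by 11.4: denominator becomes s² + 115.8 s + 4982.
So ω_n = √4982 = 70.6 rad/s and ζ = 115.8/(2·70.6) = 0.820.
t_s ≈ 3/(ζω_n) = 0.0518 s.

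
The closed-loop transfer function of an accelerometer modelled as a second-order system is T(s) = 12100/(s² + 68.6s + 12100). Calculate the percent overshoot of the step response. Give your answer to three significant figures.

%OS ≈ 35.7%

ω_n = √12100 = 110 rad/s; ζ = 68.6/(2·110) = 0.312.
%OS = 100·exp(−πζ/√(1−ζ²)) = 35.7%.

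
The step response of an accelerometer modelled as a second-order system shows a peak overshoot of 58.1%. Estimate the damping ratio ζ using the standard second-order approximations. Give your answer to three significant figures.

ζ ≈ 0.170

Inverting the overshoot relation: ζ = |ln 0.581|/√(π² + ln²0.581) = 0.170.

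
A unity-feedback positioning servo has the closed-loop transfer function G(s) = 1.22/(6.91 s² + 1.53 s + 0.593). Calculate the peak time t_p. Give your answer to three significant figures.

t_p ≈ 11.6 s

Dividing through by 6.91: denominator becomes s² + 0.2214 s + 0.08582.
So ω_n = √0.08582 = 0.293 rad/s and ζ = 0.2214/(2·0.293) = 0.378.
The damped frequency ω_d = ω_n√(1−ζ²) = 0.271 rad/s. t_p = π/ω_d = 11.6 s.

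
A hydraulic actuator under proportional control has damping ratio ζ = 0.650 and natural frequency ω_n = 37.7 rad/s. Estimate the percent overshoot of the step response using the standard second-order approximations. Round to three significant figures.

For an underdamped second-order system, %OS = 100·exp(−πζ/√(1−ζ²)).
πζ/√(1−ζ²) = π·0.650/√(1−0.423) = 2.687, so %OS = 100·e^(−2.687) = 6.81%.

%OS ≈ 6.81%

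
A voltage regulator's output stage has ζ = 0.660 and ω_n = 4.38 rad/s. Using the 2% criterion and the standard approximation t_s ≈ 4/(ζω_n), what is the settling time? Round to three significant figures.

t_s ≈ 4/(ζω_n) = 4/(0.660 × 4.38) = 1.38 s.

t_s ≈ 1.38 s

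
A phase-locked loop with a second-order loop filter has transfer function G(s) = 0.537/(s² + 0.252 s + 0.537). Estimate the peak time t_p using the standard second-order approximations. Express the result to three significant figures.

t_p ≈ 4.35 s

Matching coefficients with s² + 2ζω_n s + ω_n² gives ω_n² = 0.537 ⇒ ω_n = 0.733 rad/s, and ζ = 0.252/(2ω_n) = 0.172.
The damped frequency ω_d = ω_n√(1−ζ²) = 0.722 rad/s. Then t_p = π/ω_d = 4.35 s.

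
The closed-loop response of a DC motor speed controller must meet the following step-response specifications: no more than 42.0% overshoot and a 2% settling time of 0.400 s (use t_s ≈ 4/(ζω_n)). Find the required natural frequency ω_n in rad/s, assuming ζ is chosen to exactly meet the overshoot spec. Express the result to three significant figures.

Inverting the overshoot relation: ζ = |ln 0.420|/√(π² + ln²0.420) = 0.266.
Then ω_n = 4/(ζ t_s) = 4/(0.266 × 0.400) = 37.6 rad/s.

ω_n ≈ 37.6 rad/s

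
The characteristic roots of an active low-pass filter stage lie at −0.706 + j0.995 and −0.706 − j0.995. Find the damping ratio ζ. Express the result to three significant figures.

|pole| = ω_n = √(0.706² + 0.995²) = 1.22 rad/s; ζ = cos θ = σ/ω_n = 0.579.

ζ ≈ 0.579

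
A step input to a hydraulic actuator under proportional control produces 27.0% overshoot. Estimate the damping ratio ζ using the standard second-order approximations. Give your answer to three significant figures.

Inverting the overshoot relation: ζ = |ln 0.270|/√(π² + ln²0.270) = 0.385.

ζ ≈ 0.385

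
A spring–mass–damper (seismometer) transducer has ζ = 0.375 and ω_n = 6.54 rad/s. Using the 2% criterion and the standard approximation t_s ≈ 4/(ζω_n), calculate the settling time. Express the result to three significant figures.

t_s ≈ 4/(ζω_n) = 4/(0.375 × 6.54) = 1.63 s.

t_s ≈ 1.63 s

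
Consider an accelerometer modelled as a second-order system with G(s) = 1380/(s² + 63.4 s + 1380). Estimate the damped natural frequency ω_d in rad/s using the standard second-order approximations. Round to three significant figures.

ω_d ≈ 19.4 rad/s

ω_n = √1380 = 37.1 rad/s; ζ = 63.4/(2·37.1) = 0.853.
ω_d = ω_n√(1−ζ²) = 19.4 rad/s.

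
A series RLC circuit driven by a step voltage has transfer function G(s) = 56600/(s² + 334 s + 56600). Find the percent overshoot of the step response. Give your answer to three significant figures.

Comparing the denominator to s² + 2ζω_n s + ω_n²: ω_n = √56600 = 238 rad/s, and 2ζω_n = 334 so ζ = 334/(2·238) = 0.702.
%OS = 100·exp(−πζ/√(1−ζ²)) = 4.52%.

%OS ≈ 4.52%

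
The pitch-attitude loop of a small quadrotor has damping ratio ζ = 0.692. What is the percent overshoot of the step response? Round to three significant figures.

%OS ≈ 4.92%

For an underdamped second-order system, %OS = 100·exp(−πζ/√(1−ζ²)).
πζ/√(1−ζ²) = π·0.692/√(1−0.479) = 3.011, so %OS = 100·e^(−3.011) = 4.92%.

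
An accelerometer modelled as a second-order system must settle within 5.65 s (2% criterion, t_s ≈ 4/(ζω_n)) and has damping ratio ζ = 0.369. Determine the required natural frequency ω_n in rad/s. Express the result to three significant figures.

ω_n ≈ 1.92 rad/s

Rearranging t_s ≈ 4/(ζω_n) gives ω_n = 4/(ζ·t_s) = 4/(0.369 × 5.65) = 1.92 rad/s.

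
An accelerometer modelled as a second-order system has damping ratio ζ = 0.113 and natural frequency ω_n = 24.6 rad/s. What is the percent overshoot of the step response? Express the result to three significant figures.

%OS ≈ 70.0%

For an underdamped second-order system, %OS = 100·exp(−πζ/√(1−ζ²)).
πζ/√(1−ζ²) = π·0.113/√(1−0.0128) = 0.3573, so %OS = 100·e^(−0.3573) = 70.0%.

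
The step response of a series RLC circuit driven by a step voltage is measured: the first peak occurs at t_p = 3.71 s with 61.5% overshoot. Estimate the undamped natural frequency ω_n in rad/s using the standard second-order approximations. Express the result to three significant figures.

ζ from %OS: ζ = |ln 0.615|/√(π²+ln²0.615) = 0.153.
From t_p = π/ω_d, ω_d = π/3.71 = 0.847 rad/s, so ω_n = ω_d/√(1−ζ²) = 0.857 rad/s.

ω_n ≈ 0.857 rad/s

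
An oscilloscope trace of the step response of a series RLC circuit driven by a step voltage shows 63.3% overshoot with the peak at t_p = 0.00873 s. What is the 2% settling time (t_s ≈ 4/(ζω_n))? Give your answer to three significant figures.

t_s ≈ 0.0764 s

From the overshoot, ζ = −ln(OS)/√(π²+ln²(OS)) = 0.144.
t_p = π/ω_d ⇒ ω_d = 360 rad/s; then ω_n = ω_d/√(1−ζ²) = 364 rad/s.
t_s ≈ 4/(ζω_n) = 4/(0.144·364) = 0.0764 s.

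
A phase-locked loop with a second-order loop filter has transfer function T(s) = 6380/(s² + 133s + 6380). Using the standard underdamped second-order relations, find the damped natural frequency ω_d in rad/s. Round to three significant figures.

ω_d ≈ 44.2 rad/s

Matching coefficients with s² + 2ζω_n s + ω_n² gives ω_n² = 6380 ⇒ ω_n = 79.9 rad/s, and ζ = 133/(2ω_n) = 0.833.
ω_d = 79.9·√(1 − 0.833²) = 44.2 rad/s.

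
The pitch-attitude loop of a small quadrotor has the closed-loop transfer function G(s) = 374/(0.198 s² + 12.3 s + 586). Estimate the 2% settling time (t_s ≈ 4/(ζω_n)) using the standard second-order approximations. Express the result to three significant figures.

Dividing through by 0.198: denominator becomes s² + 62.12 s + 2960.
So ω_n = √2960 = 54.4 rad/s and ζ = 62.12/(2·54.4) = 0.571.
t_s ≈ 4/(ζω_n) = 0.129 s.

t_s ≈ 0.129 s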